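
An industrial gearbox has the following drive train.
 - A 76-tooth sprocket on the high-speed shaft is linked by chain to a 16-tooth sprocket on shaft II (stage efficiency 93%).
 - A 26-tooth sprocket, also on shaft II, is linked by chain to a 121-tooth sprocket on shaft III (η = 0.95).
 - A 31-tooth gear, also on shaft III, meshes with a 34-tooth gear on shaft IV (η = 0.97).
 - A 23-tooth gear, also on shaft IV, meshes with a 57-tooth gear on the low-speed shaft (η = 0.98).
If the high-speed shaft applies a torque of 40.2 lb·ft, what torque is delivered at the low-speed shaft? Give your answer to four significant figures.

Chain: ratio = 16/76 = 0.21053; torque at shaft II = 40.2 × 0.21053 × 0.93 = 7.8707 lb·ft.
Chain: ratio = 121/26 = 4.6538; torque at shaft III = 7.8707 × 4.6538 × 0.95 = 34.798 lb·ft.
Gear mesh: ratio = 34/31 = 1.0968; torque at shaft IV = 34.798 × 1.0968 × 0.97 = 37.02 lb·ft.
Gear mesh: ratio = 57/23 = 2.4783; torque at the low-speed shaft = 37.02 × 2.4783 × 0.98 = 89.911 lb·ft.

89.91 lb·ft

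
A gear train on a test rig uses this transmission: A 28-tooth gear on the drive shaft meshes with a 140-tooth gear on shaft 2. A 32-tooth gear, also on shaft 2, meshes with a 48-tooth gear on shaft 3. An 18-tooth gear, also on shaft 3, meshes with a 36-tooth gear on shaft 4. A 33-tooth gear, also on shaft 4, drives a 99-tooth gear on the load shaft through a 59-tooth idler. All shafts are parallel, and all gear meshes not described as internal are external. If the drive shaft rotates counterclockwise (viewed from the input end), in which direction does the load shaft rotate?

clockwise

the drive shaft → shaft 2: external mesh, 1 reversal → CW.
shaft 2 → shaft 3: external mesh, 1 reversal → CCW.
shaft 3 → shaft 4: external mesh, 1 reversal → CW.
shaft 4 → the load shaft: driver → idler → driven is 2 external meshes, 2 reversals → CW.
5 reversals in total — an odd number — so the load shaft turns opposite to the drive shaft.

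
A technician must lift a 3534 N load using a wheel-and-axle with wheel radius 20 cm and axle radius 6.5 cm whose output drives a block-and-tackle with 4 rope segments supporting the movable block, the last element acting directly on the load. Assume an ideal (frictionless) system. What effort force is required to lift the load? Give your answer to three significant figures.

Wheel-and-axle MA = R/r = 20/6.5 = 3.0769.
Block-and-tackle MA = number of supporting rope parts = 4.
Combined ideal MA = 3.0769 × 4 = 12.308.
Effort = load / MA = 3534 / 12.308 = 287.14 N.

287 N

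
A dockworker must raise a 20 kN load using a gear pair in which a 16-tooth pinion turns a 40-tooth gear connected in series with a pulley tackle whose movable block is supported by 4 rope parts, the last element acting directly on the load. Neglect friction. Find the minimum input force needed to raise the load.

Gear pair MA = 40/16 = 2.5.
Block-and-tackle MA = number of supporting rope parts = 4.
Combined ideal MA = 2.5 × 4 = 10.
Effort = load / MA = 20 / 10 = 2 kN.

2 kN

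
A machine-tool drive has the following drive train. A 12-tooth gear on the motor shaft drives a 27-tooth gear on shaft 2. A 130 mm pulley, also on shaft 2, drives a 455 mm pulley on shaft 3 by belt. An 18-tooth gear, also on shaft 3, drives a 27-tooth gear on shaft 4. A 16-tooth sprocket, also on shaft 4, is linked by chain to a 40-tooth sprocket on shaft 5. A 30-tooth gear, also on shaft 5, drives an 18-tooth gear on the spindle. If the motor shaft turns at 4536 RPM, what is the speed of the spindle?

256 RPM

gear mesh 27/12 = 2.25 → 4536/2.25 = 2016 RPM
belt 455/130 = 3.5 → 2016/3.5 = 576 RPM
gear mesh 27/18 = 1.5 → 576/1.5 = 384 RPM
chain 40/16 = 2.5 → 384/2.5 = 153.6 RPM
gear mesh 18/30 = 0.6 → 153.6/0.6 = 256 RPM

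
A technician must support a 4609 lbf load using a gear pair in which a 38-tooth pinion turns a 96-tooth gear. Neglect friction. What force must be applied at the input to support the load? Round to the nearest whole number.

Gear pair MA = 96/38 = 2.5263.
Effort = load / MA = 4609 / 2.5263 = 1824.4 lbf.

1824 lbf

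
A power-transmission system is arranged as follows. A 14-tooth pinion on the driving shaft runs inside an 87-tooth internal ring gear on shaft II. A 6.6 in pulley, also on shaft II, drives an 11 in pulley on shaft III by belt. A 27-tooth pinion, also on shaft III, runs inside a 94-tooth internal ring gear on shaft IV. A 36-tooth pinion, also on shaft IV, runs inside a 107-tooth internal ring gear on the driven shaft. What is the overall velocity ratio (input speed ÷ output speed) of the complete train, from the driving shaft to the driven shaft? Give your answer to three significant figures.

107

Each stage contributes driven/driver: internal gear 87/14 = 6.2143, belt 11/6.6 = 1.6667, internal gear 94/27 = 3.4815, internal gear 107/36 = 2.9722.
Overall: 6.2143 × 1.6667 × 3.4815 × 2.9722 = 107.17.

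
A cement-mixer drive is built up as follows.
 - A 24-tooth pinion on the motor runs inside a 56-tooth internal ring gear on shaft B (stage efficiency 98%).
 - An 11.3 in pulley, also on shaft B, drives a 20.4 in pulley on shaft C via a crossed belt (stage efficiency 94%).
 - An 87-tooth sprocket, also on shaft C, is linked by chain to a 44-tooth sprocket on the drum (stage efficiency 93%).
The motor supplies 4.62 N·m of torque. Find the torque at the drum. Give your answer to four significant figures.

After the internal gear (56/24): 4.62 × 2.3333 × 0.98 = 10.564 N·m
After the belt (20.4/11.3): 10.564 × 1.8053 × 0.94 = 17.928 N·m
After the chain (44/87): 17.928 × 0.50575 × 0.93 = 8.4322 N·m

8.432 N·m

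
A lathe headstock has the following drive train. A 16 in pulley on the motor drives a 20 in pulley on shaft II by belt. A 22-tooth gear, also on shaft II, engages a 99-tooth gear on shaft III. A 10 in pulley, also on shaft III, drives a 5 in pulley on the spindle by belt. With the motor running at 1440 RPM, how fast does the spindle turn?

the motor → shaft II (belt, 20/16): 1440 ÷ 1.25 = 1152 RPM
shaft II → shaft III (gear mesh, 99/22): 1152 ÷ 4.5 = 256 RPM
shaft III → the spindle (belt, 5/10): 256 ÷ 0.5 = 512 RPM

512 RPM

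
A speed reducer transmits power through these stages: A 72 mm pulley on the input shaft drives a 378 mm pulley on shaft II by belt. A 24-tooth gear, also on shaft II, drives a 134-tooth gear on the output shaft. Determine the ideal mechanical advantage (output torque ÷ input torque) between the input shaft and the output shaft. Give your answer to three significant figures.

Each stage contributes driven/driver: belt 378/72 = 5.25, gear mesh 134/24 = 5.5833.
Overall: 5.25 × 5.5833 = 29.312.

29.3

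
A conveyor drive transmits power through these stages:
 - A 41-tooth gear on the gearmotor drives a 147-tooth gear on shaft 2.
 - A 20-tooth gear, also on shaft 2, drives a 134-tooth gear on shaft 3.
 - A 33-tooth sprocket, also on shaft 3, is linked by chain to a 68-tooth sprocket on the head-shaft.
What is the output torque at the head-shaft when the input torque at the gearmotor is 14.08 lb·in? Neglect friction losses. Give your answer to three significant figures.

697 lb·in

Gear mesh: ratio = 147/41 = 3.5854; torque at shaft 2 = 14.08 × 3.5854 = 50.482 lb·in.
Gear mesh: ratio = 134/20 = 6.7; torque at shaft 3 = 50.482 × 6.7 = 338.23 lb·in.
Chain: ratio = 68/33 = 2.0606; torque at the head-shaft = 338.23 × 2.0606 = 696.96 lb·in.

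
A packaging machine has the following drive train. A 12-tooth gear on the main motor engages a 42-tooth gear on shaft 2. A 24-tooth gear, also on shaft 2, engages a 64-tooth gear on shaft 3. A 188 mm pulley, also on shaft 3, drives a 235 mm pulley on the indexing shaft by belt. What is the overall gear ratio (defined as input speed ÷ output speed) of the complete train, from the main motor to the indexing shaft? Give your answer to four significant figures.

Each stage contributes driven/driver: gear mesh 42/12 = 3.5, gear mesh 64/24 = 2.6667, belt 235/188 = 1.25.
Overall: 3.5 × 2.6667 × 1.25 = 11.667.

11.67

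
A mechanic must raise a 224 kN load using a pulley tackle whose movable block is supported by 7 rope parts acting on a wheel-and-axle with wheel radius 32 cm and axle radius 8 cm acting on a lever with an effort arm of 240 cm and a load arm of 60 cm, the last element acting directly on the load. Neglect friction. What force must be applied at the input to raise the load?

Block-and-tackle MA = number of supporting rope parts = 7.
Wheel-and-axle MA = R/r = 32/8 = 4.
Lever MA = effort arm / load arm = 240/60 = 4.
Combined ideal MA = 7 × 4 × 4 = 112.
Effort = load / MA = 224 / 112 = 2 kN.

2 kN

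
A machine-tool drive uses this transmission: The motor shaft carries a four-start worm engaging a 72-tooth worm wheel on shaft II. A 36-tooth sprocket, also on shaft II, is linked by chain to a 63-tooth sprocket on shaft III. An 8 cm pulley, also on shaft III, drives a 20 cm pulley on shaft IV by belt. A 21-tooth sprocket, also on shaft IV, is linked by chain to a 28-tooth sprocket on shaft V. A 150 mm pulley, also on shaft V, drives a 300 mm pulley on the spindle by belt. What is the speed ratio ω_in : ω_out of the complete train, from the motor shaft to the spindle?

Each stage contributes driven/driver: worm 72/4 = 18, chain 63/36 = 1.75, belt 20/8 = 2.5, chain 28/21 = 1.3333, belt 300/150 = 2.
Overall: 18 × 1.75 × 2.5 × 1.3333 × 2 = 210.

210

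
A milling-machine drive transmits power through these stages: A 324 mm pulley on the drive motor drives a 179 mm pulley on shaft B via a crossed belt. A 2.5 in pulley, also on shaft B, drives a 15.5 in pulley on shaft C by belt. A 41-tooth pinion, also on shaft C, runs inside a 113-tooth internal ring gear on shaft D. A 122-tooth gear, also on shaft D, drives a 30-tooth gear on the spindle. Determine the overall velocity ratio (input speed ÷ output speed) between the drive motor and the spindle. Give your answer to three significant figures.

2.32

Each stage contributes driven/driver: belt 179/324 = 0.55247, belt 15.5/2.5 = 6.2, internal gear 113/41 = 2.7561, gear mesh 30/122 = 0.2459.
Overall: 0.55247 × 6.2 × 2.7561 × 0.2459 = 2.3214.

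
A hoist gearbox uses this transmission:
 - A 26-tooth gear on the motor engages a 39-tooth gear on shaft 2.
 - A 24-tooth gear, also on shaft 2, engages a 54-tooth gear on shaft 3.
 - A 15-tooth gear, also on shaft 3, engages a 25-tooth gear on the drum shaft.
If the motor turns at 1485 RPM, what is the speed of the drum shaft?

264 RPM

gear mesh 39/26 = 1.5 → 1485/1.5 = 990 RPM
gear mesh 54/24 = 2.25 → 990/2.25 = 440 RPM
gear mesh 25/15 = 1.6667 → 440/1.6667 = 264 RPM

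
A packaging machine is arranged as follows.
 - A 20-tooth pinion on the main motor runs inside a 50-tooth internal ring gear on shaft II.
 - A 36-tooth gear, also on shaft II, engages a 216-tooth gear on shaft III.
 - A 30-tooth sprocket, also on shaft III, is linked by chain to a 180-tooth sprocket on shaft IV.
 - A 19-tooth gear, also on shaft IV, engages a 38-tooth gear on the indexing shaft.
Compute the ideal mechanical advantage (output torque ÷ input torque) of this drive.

180

Each stage contributes driven/driver: internal gear 50/20 = 2.5, gear mesh 216/36 = 6, chain 180/30 = 6, gear mesh 38/19 = 2.
Overall: 2.5 × 6 × 6 × 2 = 180.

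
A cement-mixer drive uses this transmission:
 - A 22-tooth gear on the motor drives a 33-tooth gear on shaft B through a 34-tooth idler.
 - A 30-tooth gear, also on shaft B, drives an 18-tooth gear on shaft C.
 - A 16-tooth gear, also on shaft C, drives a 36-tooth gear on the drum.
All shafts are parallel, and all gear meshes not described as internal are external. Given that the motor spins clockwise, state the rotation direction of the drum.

clockwise

the motor → shaft B: driver → idler → driven is 2 external meshes, 2 reversals → CW.
shaft B → shaft C: external mesh, 1 reversal → CCW.
shaft C → the drum: external mesh, 1 reversal → CW.
4 reversals in total — an even number — so the drum turns the same way as the motor.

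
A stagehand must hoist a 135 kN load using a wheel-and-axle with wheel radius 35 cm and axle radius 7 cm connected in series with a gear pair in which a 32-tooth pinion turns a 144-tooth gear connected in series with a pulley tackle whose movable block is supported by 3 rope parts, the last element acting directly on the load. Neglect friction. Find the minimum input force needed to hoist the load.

Wheel-and-axle MA = R/r = 35/7 = 5.
Gear pair MA = 144/32 = 4.5.
Block-and-tackle MA = number of supporting rope parts = 3.
Combined ideal MA = 5 × 4.5 × 3 = 67.5.
Effort = load / MA = 135 / 67.5 = 2 kN.

2 kN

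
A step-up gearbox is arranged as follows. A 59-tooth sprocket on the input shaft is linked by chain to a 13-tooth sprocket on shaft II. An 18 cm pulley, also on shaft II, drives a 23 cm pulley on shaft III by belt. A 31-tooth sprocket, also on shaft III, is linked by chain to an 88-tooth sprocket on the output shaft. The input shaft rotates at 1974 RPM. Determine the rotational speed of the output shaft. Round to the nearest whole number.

2470 RPM

Chain: ratio = 13/59 = 0.22034, so shaft II turns at 1974 / 0.22034 = 8958.9 RPM.
Belt: ratio = 23/18 = 1.2778, so shaft III turns at 8958.9 / 1.2778 = 7011.3 RPM.
Chain: ratio = 88/31 = 2.8387, so the output shaft turns at 7011.3 / 2.8387 = 2469.9 RPM.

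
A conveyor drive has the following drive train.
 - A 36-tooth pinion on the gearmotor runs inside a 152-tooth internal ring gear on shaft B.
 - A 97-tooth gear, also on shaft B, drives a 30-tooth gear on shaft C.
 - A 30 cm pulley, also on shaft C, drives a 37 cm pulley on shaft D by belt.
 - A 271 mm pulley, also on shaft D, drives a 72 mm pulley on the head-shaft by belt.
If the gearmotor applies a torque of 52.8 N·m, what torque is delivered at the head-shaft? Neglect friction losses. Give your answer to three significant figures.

internal gear 152/36 = 4.2222 → τ = 52.8·4.2222 = 222.93 N·m
gear mesh 30/97 = 0.30928 → τ = 222.93·0.30928 = 68.948 N·m
belt 37/30 = 1.2333 → τ = 68.948·1.2333 = 85.036 N·m
belt 72/271 = 0.26568 → τ = 85.036·0.26568 = 22.593 N·m

22.6 N·m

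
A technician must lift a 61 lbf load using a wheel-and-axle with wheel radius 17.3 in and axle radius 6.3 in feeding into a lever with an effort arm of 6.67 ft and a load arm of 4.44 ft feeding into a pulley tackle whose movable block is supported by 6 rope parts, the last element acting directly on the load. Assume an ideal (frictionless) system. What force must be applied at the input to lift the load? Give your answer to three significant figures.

2.46 lbf

Wheel-and-axle MA = R/r = 17.3/6.3 = 2.746.
Lever MA = effort arm / load arm = 6.67/4.44 = 1.5023.
Block-and-tackle MA = number of supporting rope parts = 6.
Combined ideal MA = 2.746 × 1.5023 × 6 = 24.751.
Effort = load / MA = 61 / 24.751 = 2.4645 lbf.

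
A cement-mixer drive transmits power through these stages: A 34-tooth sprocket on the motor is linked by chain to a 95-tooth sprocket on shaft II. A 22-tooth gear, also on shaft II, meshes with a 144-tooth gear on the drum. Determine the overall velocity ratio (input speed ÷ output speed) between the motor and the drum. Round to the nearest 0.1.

18.3

Each stage contributes driven/driver: chain 95/34 = 2.7941, gear mesh 144/22 = 6.5455.
Overall: 2.7941 × 6.5455 = 18.289.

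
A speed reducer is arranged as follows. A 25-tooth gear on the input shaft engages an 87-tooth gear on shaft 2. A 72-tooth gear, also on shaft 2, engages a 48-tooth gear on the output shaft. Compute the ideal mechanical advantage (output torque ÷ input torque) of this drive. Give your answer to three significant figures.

2.32

Each stage contributes driven/driver: gear mesh 87/25 = 3.48, gear mesh 48/72 = 0.66667.
Overall: 3.48 × 0.66667 = 2.32.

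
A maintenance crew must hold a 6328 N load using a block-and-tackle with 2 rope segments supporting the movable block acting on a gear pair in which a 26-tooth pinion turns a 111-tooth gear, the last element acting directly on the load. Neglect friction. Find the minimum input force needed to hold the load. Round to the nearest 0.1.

Block-and-tackle MA = number of supporting rope parts = 2.
Gear pair MA = 111/26 = 4.2692.
Combined ideal MA = 2 × 4.2692 = 8.5385.
Effort = load / MA = 6328 / 8.5385 = 741.12 N.

741.1 N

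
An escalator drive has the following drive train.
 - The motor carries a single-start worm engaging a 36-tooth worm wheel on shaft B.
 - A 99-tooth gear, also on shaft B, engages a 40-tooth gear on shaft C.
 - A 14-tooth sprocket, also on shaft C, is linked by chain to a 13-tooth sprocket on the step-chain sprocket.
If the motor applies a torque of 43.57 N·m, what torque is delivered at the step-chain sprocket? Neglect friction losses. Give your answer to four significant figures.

After the worm (36/1): 43.57 × 36 = 1568.5 N·m
After the gear mesh (40/99): 1568.5 × 0.40404 = 633.75 N·m
After the chain (13/14): 633.75 × 0.92857 = 588.48 N·m

588.5 N·m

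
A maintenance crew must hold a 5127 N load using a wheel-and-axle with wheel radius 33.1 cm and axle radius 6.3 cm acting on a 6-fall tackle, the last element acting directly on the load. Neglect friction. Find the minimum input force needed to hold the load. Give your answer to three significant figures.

Wheel-and-axle MA = R/r = 33.1/6.3 = 5.254.
Block-and-tackle MA = number of supporting rope parts = 6.
Combined ideal MA = 5.254 × 6 = 31.524.
Effort = load / MA = 5127 / 31.524 = 162.64 N.

163 N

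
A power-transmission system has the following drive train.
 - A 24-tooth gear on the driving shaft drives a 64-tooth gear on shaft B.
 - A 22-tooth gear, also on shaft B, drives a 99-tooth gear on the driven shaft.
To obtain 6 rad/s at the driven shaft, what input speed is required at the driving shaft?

Overall ratio R = 2.6667 × 4.5 = 12.
Required input speed = output speed × R = 6 × 12 = 72 rad/s.

72 rad/s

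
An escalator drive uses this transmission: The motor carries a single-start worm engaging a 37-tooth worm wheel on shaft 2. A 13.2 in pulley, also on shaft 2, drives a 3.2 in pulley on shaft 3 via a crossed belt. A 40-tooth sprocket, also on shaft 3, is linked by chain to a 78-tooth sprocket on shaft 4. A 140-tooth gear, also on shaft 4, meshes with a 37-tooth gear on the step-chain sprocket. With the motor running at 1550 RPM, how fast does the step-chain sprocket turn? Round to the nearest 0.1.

335.3 RPM

the motor → shaft 2 (worm, 37/1): 1550 ÷ 37 = 41.892 RPM
shaft 2 → shaft 3 (belt, 3.2/13.2): 41.892 ÷ 0.24242 = 172.8 RPM
shaft 3 → shaft 4 (chain, 78/40): 172.8 ÷ 1.95 = 88.617 RPM
shaft 4 → the step-chain sprocket (gear mesh, 37/140): 88.617 ÷ 0.26429 = 335.31 RPM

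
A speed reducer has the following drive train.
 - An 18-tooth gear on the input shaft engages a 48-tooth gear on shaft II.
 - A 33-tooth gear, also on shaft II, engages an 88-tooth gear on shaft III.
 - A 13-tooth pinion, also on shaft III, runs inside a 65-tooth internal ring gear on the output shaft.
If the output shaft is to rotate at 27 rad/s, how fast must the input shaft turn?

960 rad/s

Overall ratio R = 2.6667 × 2.6667 × 5 = 35.556.
Required input speed = output speed × R = 27 × 35.556 = 960 rad/s.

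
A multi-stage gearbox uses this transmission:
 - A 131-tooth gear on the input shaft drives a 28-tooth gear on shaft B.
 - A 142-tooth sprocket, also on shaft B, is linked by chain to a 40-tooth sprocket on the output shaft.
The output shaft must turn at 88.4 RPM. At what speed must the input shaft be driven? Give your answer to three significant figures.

Overall ratio R = 0.21374 × 0.28169 = 0.060209.
Required input speed = output speed × R = 88.4 × 0.060209 = 5.3224 RPM.

5.32 RPM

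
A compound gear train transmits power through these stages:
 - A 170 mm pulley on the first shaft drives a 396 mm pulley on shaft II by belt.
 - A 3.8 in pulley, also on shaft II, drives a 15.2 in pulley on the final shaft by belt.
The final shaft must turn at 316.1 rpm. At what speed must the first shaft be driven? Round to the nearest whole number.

Overall ratio R = 2.3294 × 4 = 9.3176.
Required input speed = output speed × R = 316.1 × 9.3176 = 2945.3 rpm.

2945 rpm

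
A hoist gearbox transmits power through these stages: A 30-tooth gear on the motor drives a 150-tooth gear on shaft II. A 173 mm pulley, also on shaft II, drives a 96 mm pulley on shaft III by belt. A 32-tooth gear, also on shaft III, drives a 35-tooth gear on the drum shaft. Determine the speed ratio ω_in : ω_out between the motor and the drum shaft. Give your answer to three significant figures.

Each stage contributes driven/driver: gear mesh 150/30 = 5, belt 96/173 = 0.55491, gear mesh 35/32 = 1.0938.
Overall: 5 × 0.55491 × 1.0938 = 3.0347.

3.03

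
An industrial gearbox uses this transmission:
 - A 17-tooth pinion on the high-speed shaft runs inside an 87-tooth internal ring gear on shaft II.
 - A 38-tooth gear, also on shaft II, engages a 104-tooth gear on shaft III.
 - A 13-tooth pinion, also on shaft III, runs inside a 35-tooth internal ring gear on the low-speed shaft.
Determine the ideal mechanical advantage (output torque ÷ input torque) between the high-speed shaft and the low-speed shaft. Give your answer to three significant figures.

37.7

Each stage contributes driven/driver: internal gear 87/17 = 5.1176, gear mesh 104/38 = 2.7368, internal gear 35/13 = 2.6923.
Overall: 5.1176 × 2.7368 × 2.6923 = 37.709.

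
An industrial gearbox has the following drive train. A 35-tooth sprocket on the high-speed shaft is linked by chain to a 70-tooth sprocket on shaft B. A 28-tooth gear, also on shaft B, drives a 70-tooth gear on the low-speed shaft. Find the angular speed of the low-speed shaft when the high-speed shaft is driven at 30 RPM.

6 RPM

the high-speed shaft → shaft B (chain, 70/35): 30 ÷ 2 = 15 RPM
shaft B → the low-speed shaft (gear mesh, 70/28): 15 ÷ 2.5 = 6 RPM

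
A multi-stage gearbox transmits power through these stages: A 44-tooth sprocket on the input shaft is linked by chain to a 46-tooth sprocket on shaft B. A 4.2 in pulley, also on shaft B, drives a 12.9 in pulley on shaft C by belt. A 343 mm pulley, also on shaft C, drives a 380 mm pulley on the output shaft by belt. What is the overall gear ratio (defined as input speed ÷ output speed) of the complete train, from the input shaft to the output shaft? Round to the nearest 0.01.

Each stage contributes driven/driver: chain 46/44 = 1.0455, belt 12.9/4.2 = 3.0714, belt 380/343 = 1.1079.
Overall: 1.0455 × 3.0714 × 1.1079 = 3.5574.

3.56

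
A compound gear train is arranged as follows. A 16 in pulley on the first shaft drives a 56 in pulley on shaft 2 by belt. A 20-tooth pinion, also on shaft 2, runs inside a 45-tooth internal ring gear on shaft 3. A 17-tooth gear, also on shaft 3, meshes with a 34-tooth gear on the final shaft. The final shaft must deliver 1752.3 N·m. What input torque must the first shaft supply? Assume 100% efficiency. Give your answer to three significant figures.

Overall ratio R = 3.5 × 2.25 × 2 = 15.75.
Input torque = output torque / R = 1752.3 / 15.75 = 111.26 N·m.

111 N·m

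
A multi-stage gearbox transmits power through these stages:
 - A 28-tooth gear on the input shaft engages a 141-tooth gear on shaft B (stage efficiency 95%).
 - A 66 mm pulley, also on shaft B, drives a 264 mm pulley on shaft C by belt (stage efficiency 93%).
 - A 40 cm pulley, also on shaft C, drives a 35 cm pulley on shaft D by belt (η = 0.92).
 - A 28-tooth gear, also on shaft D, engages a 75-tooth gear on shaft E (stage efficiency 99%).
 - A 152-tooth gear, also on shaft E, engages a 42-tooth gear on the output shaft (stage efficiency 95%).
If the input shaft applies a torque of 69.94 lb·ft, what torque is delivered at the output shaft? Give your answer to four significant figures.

697.5 lb·ft

After the gear mesh (141/28): 69.94 × 5.0357 × 0.95 = 334.59 lb·ft
After the belt (264/66): 334.59 × 4 × 0.93 = 1244.7 lb·ft
After the belt (35/40): 1244.7 × 0.875 × 0.92 = 1002 lb·ft
After the gear mesh (75/28): 1002 × 2.6786 × 0.99 = 2657 lb·ft
After the gear mesh (42/152): 2657 × 0.27632 × 0.95 = 697.46 lb·ft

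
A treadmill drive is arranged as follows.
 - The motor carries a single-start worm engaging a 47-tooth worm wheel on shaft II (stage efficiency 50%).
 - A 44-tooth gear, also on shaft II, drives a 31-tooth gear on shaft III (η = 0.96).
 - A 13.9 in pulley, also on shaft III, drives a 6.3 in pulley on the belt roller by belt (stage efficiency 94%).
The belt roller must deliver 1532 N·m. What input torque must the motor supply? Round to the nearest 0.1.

Overall ratio R = 47 × 0.70455 × 0.45324 = 15.008; overall efficiency η = 0.50 × 0.96 × 0.94 = 0.4512.
Input torque = output torque / (R × η) = 1532 / (15.008 × 0.4512) = 226.23 N·m.

226.2 N·m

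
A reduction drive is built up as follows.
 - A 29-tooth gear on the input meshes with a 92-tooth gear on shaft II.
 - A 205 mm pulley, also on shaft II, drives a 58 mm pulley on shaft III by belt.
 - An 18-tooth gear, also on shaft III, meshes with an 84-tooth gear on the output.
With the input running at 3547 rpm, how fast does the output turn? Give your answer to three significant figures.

847 rpm

Gear mesh: ratio = 92/29 = 3.1724, so shaft II turns at 3547 / 3.1724 = 1118.1 rpm.
Belt: ratio = 58/205 = 0.28293, so shaft III turns at 1118.1 / 0.28293 = 3951.8 rpm.
Gear mesh: ratio = 84/18 = 4.6667, so the output turns at 3951.8 / 4.6667 = 846.82 rpm.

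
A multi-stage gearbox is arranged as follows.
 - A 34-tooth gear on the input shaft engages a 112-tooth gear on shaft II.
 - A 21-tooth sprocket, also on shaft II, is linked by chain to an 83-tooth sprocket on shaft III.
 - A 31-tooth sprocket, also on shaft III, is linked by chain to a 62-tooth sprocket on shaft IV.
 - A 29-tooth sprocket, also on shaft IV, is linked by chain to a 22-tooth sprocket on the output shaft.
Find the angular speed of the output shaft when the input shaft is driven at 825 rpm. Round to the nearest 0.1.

41.8 rpm

Gear mesh: ratio = 112/34 = 3.2941, so shaft II turns at 825 / 3.2941 = 250.45 rpm.
Chain: ratio = 83/21 = 3.9524, so shaft III turns at 250.45 / 3.9524 = 63.366 rpm.
Chain: ratio = 62/31 = 2, so shaft IV turns at 63.366 / 2 = 31.683 rpm.
Chain: ratio = 22/29 = 0.75862, so the output shaft turns at 31.683 / 0.75862 = 41.764 rpm.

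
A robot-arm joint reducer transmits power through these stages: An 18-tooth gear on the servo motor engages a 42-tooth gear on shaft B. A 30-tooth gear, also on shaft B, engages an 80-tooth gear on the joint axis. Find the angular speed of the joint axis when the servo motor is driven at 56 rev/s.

9 rev/s

gear mesh 42/18 = 2.3333 → 56/2.3333 = 24 rev/s
gear mesh 80/30 = 2.6667 → 24/2.6667 = 9 rev/s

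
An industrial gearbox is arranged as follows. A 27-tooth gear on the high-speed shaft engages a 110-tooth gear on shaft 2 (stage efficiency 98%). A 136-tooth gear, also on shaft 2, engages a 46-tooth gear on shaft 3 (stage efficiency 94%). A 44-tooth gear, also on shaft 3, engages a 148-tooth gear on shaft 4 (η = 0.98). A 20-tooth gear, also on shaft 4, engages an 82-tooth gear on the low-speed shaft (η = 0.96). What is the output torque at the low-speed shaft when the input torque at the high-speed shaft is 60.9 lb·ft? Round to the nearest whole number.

Gear mesh: ratio = 110/27 = 4.0741; torque at shaft 2 = 60.9 × 4.0741 × 0.98 = 243.15 lb·ft.
Gear mesh: ratio = 46/136 = 0.33824; torque at shaft 3 = 243.15 × 0.33824 × 0.94 = 77.307 lb·ft.
Gear mesh: ratio = 148/44 = 3.3636; torque at shaft 4 = 77.307 × 3.3636 × 0.98 = 254.83 lb·ft.
Gear mesh: ratio = 82/20 = 4.1; torque at the low-speed shaft = 254.83 × 4.1 × 0.96 = 1003 lb·ft.

1003 lb·ft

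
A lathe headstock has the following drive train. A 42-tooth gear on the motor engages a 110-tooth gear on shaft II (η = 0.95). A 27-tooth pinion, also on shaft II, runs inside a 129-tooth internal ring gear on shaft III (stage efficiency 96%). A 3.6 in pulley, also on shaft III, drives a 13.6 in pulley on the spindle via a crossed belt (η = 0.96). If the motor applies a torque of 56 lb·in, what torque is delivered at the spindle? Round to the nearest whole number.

2318 lb·in

Gear mesh: ratio = 110/42 = 2.619; torque at shaft II = 56 × 2.619 × 0.95 = 139.33 lb·in.
Internal gear: ratio = 129/27 = 4.7778; torque at shaft III = 139.33 × 4.7778 × 0.96 = 639.08 lb·in.
Belt: ratio = 13.6/3.6 = 3.7778; torque at the spindle = 639.08 × 3.7778 × 0.96 = 2317.7 lb·in.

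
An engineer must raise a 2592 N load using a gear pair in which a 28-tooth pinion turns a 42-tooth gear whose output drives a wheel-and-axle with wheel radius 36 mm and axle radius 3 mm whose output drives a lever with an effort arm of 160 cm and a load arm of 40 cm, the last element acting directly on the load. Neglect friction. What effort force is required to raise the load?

36 N

Gear pair MA = 42/28 = 1.5.
Wheel-and-axle MA = R/r = 36/3 = 12.
Lever MA = effort arm / load arm = 160/40 = 4.
Combined ideal MA = 1.5 × 12 × 4 = 72.
Effort = load / MA = 2592 / 72 = 36 N.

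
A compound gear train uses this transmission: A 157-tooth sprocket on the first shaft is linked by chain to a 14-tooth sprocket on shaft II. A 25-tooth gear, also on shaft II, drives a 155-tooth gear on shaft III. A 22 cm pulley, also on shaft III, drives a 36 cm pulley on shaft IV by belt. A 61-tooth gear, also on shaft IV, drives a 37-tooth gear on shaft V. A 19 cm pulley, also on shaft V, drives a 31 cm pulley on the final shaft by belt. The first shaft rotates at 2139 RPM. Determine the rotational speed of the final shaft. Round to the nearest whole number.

chain 14/157 = 0.089172 → 2139/0.089172 = 23987 RPM
gear mesh 155/25 = 6.2 → 23987/6.2 = 3868.9 RPM
belt 36/22 = 1.6364 → 3868.9/1.6364 = 2364.3 RPM
gear mesh 37/61 = 0.60656 → 2364.3/0.60656 = 3898 RPM
belt 31/19 = 1.6316 → 3898/1.6316 = 2389.1 RPM

2389 RPM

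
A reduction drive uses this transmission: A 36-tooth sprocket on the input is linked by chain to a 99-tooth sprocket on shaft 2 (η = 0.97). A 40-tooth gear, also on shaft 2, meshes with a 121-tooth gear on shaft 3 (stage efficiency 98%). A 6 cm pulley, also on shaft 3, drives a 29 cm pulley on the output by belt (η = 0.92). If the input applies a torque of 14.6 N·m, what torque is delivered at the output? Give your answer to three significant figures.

Chain: ratio = 99/36 = 2.75; torque at shaft 2 = 14.6 × 2.75 × 0.97 = 38.945 N·m.
Gear mesh: ratio = 121/40 = 3.025; torque at shaft 3 = 38.945 × 3.025 × 0.98 = 115.45 N·m.
Belt: ratio = 29/6 = 4.8333; torque at the output = 115.45 × 4.8333 × 0.92 = 513.39 N·m.

513 N·m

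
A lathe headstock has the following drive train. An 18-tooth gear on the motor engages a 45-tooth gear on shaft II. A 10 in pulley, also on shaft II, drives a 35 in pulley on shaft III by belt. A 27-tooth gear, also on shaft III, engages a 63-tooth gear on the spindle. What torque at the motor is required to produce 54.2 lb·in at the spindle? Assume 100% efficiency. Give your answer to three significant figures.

2.65 lb·in

Overall ratio R = 2.5 × 3.5 × 2.3333 = 20.417.
Input torque = output torque / R = 54.2 / 20.417 = 2.6547 lb·in.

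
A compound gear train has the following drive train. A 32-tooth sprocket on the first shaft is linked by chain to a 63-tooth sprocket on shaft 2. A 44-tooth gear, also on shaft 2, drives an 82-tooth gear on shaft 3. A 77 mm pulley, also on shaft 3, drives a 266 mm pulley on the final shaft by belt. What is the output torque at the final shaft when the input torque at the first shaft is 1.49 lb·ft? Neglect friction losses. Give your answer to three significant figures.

18.9 lb·ft

After the chain (63/32): 1.49 × 1.9688 = 2.9334 lb·ft
After the gear mesh (82/44): 2.9334 × 1.8636 = 5.4669 lb·ft
After the belt (266/77): 5.4669 × 3.4545 = 18.886 lb·ft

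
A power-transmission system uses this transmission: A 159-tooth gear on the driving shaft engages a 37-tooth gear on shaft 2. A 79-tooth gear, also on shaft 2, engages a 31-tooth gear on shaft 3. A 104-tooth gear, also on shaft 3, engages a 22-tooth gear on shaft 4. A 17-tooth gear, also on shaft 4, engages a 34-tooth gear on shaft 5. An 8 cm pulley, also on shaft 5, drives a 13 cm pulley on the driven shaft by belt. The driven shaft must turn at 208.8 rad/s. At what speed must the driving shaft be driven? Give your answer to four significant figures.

13.11 rad/s

Overall ratio R = 0.2327 × 0.39241 × 0.21154 × 2 × 1.625 = 0.062779.
Required input speed = output speed × R = 208.8 × 0.062779 = 13.108 rad/s.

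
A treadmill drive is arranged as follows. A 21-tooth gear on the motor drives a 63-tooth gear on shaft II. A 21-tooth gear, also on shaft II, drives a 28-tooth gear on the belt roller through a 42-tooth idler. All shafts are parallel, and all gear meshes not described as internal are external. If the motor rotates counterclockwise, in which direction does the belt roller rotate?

the motor → shaft II: external mesh, 1 reversal → CW.
shaft II → the belt roller: driver → idler → driven is 2 external meshes, 2 reversals → CW.
3 reversals in total — an odd number — so the belt roller turns opposite to the motor.

clockwise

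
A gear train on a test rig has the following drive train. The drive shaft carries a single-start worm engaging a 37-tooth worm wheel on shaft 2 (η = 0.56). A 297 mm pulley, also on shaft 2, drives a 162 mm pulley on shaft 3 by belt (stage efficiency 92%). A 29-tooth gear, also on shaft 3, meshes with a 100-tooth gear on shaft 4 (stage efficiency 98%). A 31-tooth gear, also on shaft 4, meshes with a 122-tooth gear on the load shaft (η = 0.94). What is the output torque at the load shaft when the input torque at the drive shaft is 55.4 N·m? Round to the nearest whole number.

worm 37/1 = 37 → τ = 55.4·37·0.56 = 1147.9 N·m
belt 162/297 = 0.54545 → τ = 1147.9·0.54545·0.92 = 576.03 N·m
gear mesh 100/29 = 3.4483 → τ = 576.03·3.4483·0.98 = 1946.6 N·m
gear mesh 122/31 = 3.9355 → τ = 1946.6·3.9355·0.94 = 7201.1 N·m

7201 N·m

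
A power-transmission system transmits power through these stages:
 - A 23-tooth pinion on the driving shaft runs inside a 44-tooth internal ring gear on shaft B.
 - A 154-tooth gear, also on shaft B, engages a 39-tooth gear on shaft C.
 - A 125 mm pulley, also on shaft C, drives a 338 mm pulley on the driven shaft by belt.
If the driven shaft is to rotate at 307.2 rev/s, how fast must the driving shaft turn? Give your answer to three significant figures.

402 rev/s

Overall ratio R = 1.913 × 0.25325 × 2.704 = 1.31.
Required input speed = output speed × R = 307.2 × 1.31 = 402.44 rev/s.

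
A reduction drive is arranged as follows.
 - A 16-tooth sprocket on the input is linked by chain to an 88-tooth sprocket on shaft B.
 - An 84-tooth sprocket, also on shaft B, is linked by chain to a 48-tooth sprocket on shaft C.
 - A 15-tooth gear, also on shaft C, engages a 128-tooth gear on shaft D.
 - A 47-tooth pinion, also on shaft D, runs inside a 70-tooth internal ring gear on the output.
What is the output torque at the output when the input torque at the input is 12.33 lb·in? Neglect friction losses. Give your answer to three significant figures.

493 lb·in

Chain: ratio = 88/16 = 5.5; torque at shaft B = 12.33 × 5.5 = 67.815 lb·in.
Chain: ratio = 48/84 = 0.57143; torque at shaft C = 67.815 × 0.57143 = 38.751 lb·in.
Gear mesh: ratio = 128/15 = 8.5333; torque at shaft D = 38.751 × 8.5333 = 330.68 lb·in.
Internal gear: ratio = 70/47 = 1.4894; torque at the output = 330.68 × 1.4894 = 492.5 lb·in.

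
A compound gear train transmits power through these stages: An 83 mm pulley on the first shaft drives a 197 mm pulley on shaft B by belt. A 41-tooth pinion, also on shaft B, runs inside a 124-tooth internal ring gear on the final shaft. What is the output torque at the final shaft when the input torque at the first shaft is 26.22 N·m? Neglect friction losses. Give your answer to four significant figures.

Belt: ratio = 197/83 = 2.3735; torque at shaft B = 26.22 × 2.3735 = 62.233 N·m.
Internal gear: ratio = 124/41 = 3.0244; torque at the final shaft = 62.233 × 3.0244 = 188.22 N·m.

188.2 N·m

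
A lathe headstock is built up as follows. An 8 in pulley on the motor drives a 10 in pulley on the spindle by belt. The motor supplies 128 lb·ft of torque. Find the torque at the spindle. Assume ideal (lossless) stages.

160 lb·ft

belt 10/8 = 1.25 → τ = 128·1.25 = 160 lb·ft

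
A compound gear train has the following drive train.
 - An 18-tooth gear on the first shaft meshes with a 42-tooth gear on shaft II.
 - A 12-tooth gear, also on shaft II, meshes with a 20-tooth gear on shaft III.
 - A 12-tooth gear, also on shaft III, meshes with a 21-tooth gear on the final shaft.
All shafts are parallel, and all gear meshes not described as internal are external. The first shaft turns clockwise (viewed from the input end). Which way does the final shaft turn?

counterclockwise

the first shaft → shaft II: external mesh, 1 reversal → CCW.
shaft II → shaft III: external mesh, 1 reversal → CW.
shaft III → the final shaft: external mesh, 1 reversal → CCW.
3 reversals in total — an odd number — so the final shaft turns opposite to the first shaft.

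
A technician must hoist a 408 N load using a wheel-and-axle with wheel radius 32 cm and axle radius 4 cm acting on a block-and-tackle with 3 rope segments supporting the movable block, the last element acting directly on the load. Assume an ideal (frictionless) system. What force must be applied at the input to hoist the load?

17 N

Wheel-and-axle MA = R/r = 32/4 = 8.
Block-and-tackle MA = number of supporting rope parts = 3.
Combined ideal MA = 8 × 3 = 24.
Effort = load / MA = 408 / 24 = 17 N.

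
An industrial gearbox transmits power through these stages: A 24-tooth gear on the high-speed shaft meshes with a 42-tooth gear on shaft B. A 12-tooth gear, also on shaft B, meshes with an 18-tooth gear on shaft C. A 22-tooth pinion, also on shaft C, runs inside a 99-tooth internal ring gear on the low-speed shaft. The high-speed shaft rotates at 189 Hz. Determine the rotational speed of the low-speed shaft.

16 Hz

the high-speed shaft → shaft B (gear mesh, 42/24): 189 ÷ 1.75 = 108 Hz
shaft B → shaft C (gear mesh, 18/12): 108 ÷ 1.5 = 72 Hz
shaft C → the low-speed shaft (internal gear, 99/22): 72 ÷ 4.5 = 16 Hz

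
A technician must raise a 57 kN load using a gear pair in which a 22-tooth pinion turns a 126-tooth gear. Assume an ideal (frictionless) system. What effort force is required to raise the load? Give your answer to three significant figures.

Gear pair MA = 126/22 = 5.7273.
Effort = load / MA = 57 / 5.7273 = 9.9524 kN.

9.95 kN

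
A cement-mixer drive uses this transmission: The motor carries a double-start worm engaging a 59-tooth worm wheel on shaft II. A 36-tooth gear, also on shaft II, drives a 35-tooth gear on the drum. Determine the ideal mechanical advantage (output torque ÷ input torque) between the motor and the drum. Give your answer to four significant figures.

Each stage contributes driven/driver: worm 59/2 = 29.5, gear mesh 35/36 = 0.97222.
Overall: 29.5 × 0.97222 = 28.681.

28.68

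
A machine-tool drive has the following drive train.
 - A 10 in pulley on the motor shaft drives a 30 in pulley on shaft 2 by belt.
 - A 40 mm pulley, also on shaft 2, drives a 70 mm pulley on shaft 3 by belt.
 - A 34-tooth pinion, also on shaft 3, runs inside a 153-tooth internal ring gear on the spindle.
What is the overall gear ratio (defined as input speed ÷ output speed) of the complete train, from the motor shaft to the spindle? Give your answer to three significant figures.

23.6

Each stage contributes driven/driver: belt 30/10 = 3, belt 70/40 = 1.75, internal gear 153/34 = 4.5.
Overall: 3 × 1.75 × 4.5 = 23.625.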